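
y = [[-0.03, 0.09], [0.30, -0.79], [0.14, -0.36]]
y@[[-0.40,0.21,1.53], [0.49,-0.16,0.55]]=[[0.06, -0.02, 0.00], [-0.51, 0.19, 0.02], [-0.23, 0.09, 0.02]]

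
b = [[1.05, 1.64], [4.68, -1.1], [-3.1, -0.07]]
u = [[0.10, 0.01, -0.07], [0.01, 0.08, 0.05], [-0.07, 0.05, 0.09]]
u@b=[[0.37, 0.16],[0.23, -0.08],[-0.12, -0.18]]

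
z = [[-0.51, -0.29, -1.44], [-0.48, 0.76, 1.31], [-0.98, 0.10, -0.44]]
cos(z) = [[0.27,  0.1,  -0.37], [0.59,  0.63,  -0.50], [-0.34,  -0.13,  0.29]]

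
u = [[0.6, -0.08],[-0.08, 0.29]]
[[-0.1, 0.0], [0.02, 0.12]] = u @ [[-0.17, 0.06], [0.01, 0.43]]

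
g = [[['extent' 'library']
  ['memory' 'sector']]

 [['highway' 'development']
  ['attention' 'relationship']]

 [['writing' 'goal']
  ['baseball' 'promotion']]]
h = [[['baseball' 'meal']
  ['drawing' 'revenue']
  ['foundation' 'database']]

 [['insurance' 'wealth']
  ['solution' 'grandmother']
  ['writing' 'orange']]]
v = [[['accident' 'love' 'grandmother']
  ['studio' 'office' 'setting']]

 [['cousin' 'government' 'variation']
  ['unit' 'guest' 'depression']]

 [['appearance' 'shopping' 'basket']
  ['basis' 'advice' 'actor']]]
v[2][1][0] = 'basis'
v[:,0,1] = ['love', 'government', 'shopping']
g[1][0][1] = 'development'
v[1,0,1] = 'government'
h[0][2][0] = 'foundation'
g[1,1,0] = 'attention'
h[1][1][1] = 'grandmother'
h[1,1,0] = 'solution'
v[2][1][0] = 'basis'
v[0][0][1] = 'love'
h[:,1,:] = [['drawing', 'revenue'], ['solution', 'grandmother']]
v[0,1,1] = 'office'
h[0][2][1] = 'database'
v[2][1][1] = 'advice'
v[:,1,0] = ['studio', 'unit', 'basis']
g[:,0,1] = ['library', 'development', 'goal']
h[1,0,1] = 'wealth'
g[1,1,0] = 'attention'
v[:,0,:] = [['accident', 'love', 'grandmother'], ['cousin', 'government', 'variation'], ['appearance', 'shopping', 'basket']]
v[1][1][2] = 'depression'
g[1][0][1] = 'development'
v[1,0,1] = 'government'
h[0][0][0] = 'baseball'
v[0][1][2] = 'setting'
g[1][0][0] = 'highway'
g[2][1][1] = 'promotion'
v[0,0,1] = 'love'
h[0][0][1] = 'meal'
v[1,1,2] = 'depression'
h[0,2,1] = 'database'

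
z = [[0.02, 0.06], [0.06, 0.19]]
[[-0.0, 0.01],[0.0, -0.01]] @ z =[[0.0, 0.0],[-0.00, -0.00]]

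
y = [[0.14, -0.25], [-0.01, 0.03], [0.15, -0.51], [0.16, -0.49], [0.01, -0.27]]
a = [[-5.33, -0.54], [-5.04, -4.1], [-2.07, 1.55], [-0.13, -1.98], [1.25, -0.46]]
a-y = [[-5.47, -0.29], [-5.03, -4.13], [-2.22, 2.06], [-0.29, -1.49], [1.24, -0.19]]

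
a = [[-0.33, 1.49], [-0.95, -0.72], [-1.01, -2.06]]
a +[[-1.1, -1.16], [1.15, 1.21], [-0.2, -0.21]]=[[-1.43,0.33], [0.20,0.49], [-1.21,-2.27]]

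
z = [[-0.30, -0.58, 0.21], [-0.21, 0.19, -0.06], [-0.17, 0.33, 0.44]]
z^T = [[-0.30,-0.21,-0.17],[-0.58,0.19,0.33],[0.21,-0.06,0.44]]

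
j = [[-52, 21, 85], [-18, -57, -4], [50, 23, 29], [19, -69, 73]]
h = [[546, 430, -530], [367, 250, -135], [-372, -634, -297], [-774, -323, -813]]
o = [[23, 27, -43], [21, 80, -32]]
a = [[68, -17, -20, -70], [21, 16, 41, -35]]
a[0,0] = 68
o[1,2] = -32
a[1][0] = 21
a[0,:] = [68, -17, -20, -70]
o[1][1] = 80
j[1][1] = -57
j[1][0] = -18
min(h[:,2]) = -813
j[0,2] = 85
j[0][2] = 85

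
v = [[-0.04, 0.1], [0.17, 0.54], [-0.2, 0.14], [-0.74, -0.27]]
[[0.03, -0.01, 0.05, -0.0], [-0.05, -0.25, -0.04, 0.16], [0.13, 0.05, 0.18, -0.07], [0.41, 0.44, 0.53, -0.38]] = v @ [[-0.59, -0.48, -0.78, 0.45], [0.09, -0.31, 0.17, 0.16]]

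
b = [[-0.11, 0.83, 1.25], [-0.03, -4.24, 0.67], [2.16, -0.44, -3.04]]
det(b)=11.140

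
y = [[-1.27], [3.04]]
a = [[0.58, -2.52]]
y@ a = [[-0.74, 3.2], [1.76, -7.66]]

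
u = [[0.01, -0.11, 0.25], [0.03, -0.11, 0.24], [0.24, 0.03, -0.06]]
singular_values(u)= [0.39, 0.24, 0.0]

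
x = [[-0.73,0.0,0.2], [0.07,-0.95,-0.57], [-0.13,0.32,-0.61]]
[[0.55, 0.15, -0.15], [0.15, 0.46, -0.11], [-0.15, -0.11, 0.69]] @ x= [[-0.37, -0.19, 0.12], [-0.06, -0.47, -0.17], [0.01, 0.33, -0.39]]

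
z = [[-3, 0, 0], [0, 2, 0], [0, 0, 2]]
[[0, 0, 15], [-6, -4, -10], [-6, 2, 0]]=z @ [[0, 0, -5], [-3, -2, -5], [-3, 1, 0]]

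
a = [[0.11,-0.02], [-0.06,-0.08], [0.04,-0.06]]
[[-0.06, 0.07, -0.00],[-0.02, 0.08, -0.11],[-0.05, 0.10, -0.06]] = a@[[-0.45, 0.44, 0.21], [0.60, -1.32, 1.21]]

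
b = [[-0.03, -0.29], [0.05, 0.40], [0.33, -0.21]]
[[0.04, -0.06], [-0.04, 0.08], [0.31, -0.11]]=b @ [[0.81,-0.18], [-0.21,0.22]]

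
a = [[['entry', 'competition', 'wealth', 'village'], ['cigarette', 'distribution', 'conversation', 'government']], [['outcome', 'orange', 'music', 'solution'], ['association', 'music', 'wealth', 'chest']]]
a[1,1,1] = 'music'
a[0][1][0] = 'cigarette'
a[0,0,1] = 'competition'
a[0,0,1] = 'competition'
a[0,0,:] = ['entry', 'competition', 'wealth', 'village']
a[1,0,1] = 'orange'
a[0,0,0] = 'entry'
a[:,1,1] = ['distribution', 'music']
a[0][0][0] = 'entry'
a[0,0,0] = 'entry'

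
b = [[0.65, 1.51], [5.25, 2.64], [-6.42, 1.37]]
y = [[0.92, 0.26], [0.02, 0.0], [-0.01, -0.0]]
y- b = [[0.27, -1.25], [-5.23, -2.64], [6.41, -1.37]]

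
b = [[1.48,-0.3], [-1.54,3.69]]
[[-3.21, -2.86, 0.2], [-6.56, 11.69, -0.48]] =b@[[-2.76, -1.41, 0.12], [-2.93, 2.58, -0.08]]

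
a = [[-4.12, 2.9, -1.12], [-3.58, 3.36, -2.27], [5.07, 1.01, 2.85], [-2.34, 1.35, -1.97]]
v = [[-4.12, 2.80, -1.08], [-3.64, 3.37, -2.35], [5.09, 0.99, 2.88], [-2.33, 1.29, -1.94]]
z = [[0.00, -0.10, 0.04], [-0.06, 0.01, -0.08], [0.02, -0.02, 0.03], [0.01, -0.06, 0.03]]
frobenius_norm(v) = 10.11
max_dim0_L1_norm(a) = 15.11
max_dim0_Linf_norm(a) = 5.07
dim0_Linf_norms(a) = [5.07, 3.36, 2.85]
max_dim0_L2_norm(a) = 7.81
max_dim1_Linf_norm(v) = 5.09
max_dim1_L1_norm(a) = 9.21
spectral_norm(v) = 9.36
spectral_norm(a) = 9.34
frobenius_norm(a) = 10.10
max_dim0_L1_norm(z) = 0.19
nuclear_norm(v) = 14.17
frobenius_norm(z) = 0.17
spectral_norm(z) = 0.14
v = a + z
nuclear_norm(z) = 0.23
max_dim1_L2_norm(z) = 0.11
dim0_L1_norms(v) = [15.18, 8.45, 8.25]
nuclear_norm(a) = 14.16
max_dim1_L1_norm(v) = 9.36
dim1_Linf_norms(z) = [0.1, 0.08, 0.03, 0.06]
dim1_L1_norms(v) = [8.0, 9.36, 8.96, 5.56]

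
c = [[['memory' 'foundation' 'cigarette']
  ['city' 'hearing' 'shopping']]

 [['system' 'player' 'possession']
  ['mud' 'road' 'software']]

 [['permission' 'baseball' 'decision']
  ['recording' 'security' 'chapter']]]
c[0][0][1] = 'foundation'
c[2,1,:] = ['recording', 'security', 'chapter']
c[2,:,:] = [['permission', 'baseball', 'decision'], ['recording', 'security', 'chapter']]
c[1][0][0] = 'system'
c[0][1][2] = 'shopping'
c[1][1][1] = 'road'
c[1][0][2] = 'possession'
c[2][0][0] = 'permission'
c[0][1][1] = 'hearing'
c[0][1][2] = 'shopping'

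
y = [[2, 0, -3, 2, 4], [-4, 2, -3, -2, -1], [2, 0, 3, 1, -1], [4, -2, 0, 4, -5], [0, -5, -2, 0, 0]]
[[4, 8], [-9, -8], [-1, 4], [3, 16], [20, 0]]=y @ [[0, 0], [-4, 0], [0, 0], [0, 4], [1, 0]]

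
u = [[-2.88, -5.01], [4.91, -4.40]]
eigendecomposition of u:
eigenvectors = [[(0.71+0j), (0.71-0j)], [0.11-0.70j, 0.11+0.70j]]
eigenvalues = [(-3.64+4.9j), (-3.64-4.9j)]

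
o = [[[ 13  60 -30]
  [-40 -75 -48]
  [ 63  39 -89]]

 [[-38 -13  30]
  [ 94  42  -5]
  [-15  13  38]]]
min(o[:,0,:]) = -38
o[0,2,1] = 39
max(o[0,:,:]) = 63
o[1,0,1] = -13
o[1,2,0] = -15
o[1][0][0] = -38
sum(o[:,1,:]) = -32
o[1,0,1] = -13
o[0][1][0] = -40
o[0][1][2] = -48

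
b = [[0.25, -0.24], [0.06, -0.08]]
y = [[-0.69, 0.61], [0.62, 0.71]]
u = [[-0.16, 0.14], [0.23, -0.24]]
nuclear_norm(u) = 0.41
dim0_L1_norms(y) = [1.31, 1.32]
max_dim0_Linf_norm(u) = 0.24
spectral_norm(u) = 0.39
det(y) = -0.87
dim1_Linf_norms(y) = [0.69, 0.71]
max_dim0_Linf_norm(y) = 0.71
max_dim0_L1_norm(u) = 0.39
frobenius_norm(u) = 0.39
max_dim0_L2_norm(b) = 0.26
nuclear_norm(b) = 0.38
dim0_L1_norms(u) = [0.39, 0.38]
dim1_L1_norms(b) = [0.49, 0.14]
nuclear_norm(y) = 1.86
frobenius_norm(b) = 0.36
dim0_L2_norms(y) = [0.93, 0.94]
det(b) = -0.01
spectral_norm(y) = 0.94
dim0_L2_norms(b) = [0.26, 0.25]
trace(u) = -0.40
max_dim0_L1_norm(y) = 1.32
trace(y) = 0.02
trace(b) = 0.17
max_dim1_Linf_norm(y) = 0.71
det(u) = 0.01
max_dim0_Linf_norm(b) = 0.25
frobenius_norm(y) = 1.32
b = y @ u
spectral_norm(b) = 0.36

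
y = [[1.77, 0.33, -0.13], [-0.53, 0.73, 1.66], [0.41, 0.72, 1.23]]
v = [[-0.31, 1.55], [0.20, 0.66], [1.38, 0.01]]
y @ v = [[-0.66, 2.96], [2.60, -0.32], [1.71, 1.12]]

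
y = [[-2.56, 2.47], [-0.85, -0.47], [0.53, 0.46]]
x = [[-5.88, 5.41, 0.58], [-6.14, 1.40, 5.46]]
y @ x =[[-0.11, -10.39, 12.00], [7.88, -5.26, -3.06], [-5.94, 3.51, 2.82]]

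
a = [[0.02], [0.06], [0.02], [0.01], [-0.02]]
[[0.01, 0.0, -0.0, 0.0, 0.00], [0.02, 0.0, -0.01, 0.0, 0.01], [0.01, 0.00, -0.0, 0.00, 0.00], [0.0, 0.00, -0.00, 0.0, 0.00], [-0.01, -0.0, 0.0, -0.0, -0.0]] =a@ [[0.31,0.05,-0.18,0.03,0.13]]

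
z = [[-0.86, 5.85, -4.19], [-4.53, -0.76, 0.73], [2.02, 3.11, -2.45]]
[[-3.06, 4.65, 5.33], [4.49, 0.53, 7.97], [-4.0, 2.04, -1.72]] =z @ [[-0.82, -0.3, -1.89], [0.46, -0.23, 0.21], [1.54, -1.37, -0.59]]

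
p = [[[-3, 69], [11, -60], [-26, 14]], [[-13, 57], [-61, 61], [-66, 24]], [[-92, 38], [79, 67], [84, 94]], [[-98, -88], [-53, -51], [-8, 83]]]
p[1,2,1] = 24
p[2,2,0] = 84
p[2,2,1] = 94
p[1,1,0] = -61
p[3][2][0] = -8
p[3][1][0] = -53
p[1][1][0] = -61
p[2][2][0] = 84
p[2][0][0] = -92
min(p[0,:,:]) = -60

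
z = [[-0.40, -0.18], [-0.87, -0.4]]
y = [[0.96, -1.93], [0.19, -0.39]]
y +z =[[0.56, -2.11], [-0.68, -0.79]]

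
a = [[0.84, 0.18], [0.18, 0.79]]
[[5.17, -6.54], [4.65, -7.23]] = a@ [[5.14, -6.12], [4.72, -7.76]]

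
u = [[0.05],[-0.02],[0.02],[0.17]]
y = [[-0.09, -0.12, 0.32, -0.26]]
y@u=[[-0.04]]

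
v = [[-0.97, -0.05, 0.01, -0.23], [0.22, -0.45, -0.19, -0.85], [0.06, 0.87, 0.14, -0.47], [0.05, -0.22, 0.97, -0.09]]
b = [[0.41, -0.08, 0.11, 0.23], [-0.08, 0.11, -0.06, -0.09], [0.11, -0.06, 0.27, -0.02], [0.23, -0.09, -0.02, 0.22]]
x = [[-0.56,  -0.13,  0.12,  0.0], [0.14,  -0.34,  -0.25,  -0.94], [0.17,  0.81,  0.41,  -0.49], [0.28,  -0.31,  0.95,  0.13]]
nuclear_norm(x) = 3.69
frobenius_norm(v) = 2.00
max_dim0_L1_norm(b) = 0.83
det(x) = 0.62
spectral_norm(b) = 0.62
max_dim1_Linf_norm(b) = 0.41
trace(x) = -0.36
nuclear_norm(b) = 1.01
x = b + v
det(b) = 0.00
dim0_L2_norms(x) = [0.66, 0.94, 1.07, 1.07]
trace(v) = -1.37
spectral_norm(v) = 1.01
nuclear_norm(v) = 4.00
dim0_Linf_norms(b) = [0.41, 0.11, 0.27, 0.23]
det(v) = 1.00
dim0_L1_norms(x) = [1.15, 1.59, 1.73, 1.56]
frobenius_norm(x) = 1.90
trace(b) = 1.01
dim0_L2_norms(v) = [1.0, 1.01, 1.0, 1.0]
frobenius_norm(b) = 0.68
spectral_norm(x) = 1.14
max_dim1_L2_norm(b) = 0.49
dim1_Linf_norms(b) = [0.41, 0.11, 0.27, 0.23]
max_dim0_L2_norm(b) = 0.49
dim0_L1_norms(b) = [0.83, 0.34, 0.46, 0.56]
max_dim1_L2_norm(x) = 1.05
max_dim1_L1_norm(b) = 0.83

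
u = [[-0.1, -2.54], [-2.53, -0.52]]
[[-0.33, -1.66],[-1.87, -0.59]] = u @ [[0.72,0.1], [0.10,0.65]]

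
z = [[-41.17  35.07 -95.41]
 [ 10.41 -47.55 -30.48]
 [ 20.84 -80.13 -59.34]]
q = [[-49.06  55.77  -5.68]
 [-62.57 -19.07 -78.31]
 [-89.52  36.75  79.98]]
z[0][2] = -95.41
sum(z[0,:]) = -101.50999999999999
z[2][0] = 20.84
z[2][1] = -80.13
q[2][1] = 36.75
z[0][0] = -41.17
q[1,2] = -78.31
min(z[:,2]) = -95.41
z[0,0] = -41.17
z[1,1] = -47.55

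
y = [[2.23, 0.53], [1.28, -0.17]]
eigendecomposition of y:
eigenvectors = [[0.90, -0.2], [0.43, 0.98]]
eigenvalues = [2.49, -0.43]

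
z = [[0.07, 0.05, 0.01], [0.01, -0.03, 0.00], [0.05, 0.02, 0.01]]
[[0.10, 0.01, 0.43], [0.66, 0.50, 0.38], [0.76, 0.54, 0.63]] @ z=[[0.03, 0.01, 0.01], [0.07, 0.03, 0.01], [0.09, 0.03, 0.01]]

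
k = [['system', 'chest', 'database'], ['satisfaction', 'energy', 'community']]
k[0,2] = 'database'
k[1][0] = 'satisfaction'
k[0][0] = 'system'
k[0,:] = ['system', 'chest', 'database']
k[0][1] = 'chest'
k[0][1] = 'chest'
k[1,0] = 'satisfaction'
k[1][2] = 'community'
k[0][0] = 'system'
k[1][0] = 'satisfaction'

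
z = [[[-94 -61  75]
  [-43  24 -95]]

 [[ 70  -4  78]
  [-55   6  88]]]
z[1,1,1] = 6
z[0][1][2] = -95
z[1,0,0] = 70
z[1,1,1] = 6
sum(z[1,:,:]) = 183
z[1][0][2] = 78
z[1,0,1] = -4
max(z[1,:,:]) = 88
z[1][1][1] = 6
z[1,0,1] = -4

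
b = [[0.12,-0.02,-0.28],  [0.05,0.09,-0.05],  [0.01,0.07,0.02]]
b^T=[[0.12, 0.05, 0.01], [-0.02, 0.09, 0.07], [-0.28, -0.05, 0.02]]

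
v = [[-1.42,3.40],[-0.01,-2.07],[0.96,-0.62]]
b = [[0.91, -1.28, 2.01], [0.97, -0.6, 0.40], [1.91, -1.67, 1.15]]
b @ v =[[0.65,4.5], [-0.99,4.29], [-1.59,9.24]]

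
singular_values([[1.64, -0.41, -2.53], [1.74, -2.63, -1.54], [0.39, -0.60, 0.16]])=[4.35, 1.76, 0.23]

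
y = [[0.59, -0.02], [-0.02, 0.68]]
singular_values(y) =[0.68, 0.59]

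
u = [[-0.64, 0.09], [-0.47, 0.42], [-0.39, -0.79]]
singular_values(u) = [0.92, 0.86]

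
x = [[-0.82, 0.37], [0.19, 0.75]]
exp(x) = [[0.47,  0.40], [0.21,  2.16]]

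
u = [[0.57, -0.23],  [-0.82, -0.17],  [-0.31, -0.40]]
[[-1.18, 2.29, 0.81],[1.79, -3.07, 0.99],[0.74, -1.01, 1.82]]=u @ [[-2.15,3.84,-0.32],[-0.18,-0.44,-4.3]]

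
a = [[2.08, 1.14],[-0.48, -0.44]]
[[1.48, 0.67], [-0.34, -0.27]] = a @ [[0.73, -0.03], [-0.03, 0.64]]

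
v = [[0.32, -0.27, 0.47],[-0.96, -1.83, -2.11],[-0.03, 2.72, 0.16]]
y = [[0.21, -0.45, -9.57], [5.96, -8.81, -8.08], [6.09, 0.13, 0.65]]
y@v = [[0.79, -25.26, -0.48], [10.61, -7.46, 20.10], [1.8, -0.11, 2.69]]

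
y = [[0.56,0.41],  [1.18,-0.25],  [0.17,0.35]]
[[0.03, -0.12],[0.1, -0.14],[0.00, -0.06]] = y @ [[0.08, -0.14],[-0.03, -0.10]]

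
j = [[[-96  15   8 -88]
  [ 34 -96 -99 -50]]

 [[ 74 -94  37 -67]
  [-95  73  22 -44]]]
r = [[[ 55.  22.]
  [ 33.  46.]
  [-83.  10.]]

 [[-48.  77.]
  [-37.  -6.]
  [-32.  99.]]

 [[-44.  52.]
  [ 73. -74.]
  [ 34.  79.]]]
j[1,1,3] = -44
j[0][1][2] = -99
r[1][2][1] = 99.0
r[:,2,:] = [[-83.0, 10.0], [-32.0, 99.0], [34.0, 79.0]]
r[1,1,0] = -37.0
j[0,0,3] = -88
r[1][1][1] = -6.0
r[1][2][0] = -32.0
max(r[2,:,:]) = 79.0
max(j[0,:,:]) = 34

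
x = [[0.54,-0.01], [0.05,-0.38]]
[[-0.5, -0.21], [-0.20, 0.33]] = x @ [[-0.91, -0.41], [0.41, -0.91]]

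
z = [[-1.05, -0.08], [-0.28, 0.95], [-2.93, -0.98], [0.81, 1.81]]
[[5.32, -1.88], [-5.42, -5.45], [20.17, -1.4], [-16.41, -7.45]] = z@[[-4.53, 2.18], [-7.04, -5.09]]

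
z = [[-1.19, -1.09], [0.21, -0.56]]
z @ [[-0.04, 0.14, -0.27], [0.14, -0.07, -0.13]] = [[-0.11, -0.09, 0.46], [-0.09, 0.07, 0.02]]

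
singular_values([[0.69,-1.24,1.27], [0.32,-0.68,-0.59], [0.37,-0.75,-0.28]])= [1.99, 1.17, 0.0]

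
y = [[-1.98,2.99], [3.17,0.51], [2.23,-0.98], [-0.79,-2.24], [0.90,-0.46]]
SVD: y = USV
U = [[-0.67,-0.43], [0.50,-0.61], [0.5,-0.10], [0.11,0.66], [0.21,-0.03]]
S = [4.86, 3.49]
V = [[0.85,-0.53], [-0.53,-0.85]]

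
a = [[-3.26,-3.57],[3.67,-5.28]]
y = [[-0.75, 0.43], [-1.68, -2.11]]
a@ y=[[8.44, 6.13], [6.12, 12.72]]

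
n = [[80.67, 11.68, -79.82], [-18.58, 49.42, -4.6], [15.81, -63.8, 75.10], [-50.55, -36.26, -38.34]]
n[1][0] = -18.58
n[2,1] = -63.8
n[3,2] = -38.34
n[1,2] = -4.6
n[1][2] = -4.6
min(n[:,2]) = -79.82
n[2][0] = 15.81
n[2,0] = 15.81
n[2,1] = -63.8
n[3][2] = -38.34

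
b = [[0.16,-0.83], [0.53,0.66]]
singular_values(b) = [1.09, 0.5]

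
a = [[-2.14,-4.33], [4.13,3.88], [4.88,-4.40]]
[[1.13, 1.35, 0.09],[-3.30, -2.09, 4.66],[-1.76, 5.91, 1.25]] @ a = [[3.60, -0.05], [21.17, -14.32], [34.27, 25.05]]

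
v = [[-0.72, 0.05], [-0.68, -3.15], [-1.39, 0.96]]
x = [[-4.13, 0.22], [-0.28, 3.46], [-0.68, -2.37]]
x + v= [[-4.85,  0.27], [-0.96,  0.31], [-2.07,  -1.41]]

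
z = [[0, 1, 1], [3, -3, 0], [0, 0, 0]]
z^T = [[0, 3, 0], [1, -3, 0], [1, 0, 0]]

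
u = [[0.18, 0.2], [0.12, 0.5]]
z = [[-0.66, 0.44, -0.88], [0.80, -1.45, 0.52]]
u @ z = [[0.04, -0.21, -0.05], [0.32, -0.67, 0.15]]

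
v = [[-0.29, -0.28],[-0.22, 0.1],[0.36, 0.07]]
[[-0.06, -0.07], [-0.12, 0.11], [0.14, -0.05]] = v@[[0.45, -0.25],  [-0.25, 0.52]]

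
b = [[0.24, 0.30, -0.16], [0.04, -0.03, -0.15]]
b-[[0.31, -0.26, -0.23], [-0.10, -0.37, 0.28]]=[[-0.07,0.56,0.07],  [0.14,0.34,-0.43]]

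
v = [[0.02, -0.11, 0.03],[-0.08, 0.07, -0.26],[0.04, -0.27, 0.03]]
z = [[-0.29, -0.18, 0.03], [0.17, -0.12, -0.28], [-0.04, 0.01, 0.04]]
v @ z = [[-0.03, 0.01, 0.03],[0.05, 0.0, -0.03],[-0.06, 0.03, 0.08]]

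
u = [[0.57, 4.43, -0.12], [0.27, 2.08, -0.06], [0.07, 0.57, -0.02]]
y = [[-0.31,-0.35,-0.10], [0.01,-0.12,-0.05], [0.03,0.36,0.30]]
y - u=[[-0.88,-4.78,0.02],[-0.26,-2.20,0.01],[-0.04,-0.21,0.32]]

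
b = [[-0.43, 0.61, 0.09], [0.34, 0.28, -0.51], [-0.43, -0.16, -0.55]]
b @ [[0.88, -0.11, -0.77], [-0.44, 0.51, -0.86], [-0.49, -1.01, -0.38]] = [[-0.69, 0.27, -0.23], [0.43, 0.62, -0.31], [-0.04, 0.52, 0.68]]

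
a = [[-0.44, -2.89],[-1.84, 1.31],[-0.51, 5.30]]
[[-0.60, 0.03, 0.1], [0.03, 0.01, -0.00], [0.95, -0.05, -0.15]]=a @ [[0.12, -0.01, -0.02],[0.19, -0.01, -0.03]]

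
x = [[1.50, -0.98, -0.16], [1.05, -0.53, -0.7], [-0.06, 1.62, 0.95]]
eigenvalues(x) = [(1.16+0j), (0.38+1.12j), (0.38-1.12j)]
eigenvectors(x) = [[0.67+0.00j, (-0.29+0.16j), -0.29-0.16j],[(0.12+0j), (-0.27+0.52j), -0.27-0.52j],[0.73+0.00j, 0.74+0.00j, 0.74-0.00j]]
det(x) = 1.62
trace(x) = 1.92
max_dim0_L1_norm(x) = 3.13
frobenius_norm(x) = 2.94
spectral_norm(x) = 2.59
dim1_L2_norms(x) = [1.8, 1.37, 1.88]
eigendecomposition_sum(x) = [[(0.93+0j),  (-0.29+0j),  0.26+0.00j], [0.16+0.00j,  -0.05+0.00j,  0.05+0.00j], [1.00+0.00j,  -0.31+0.00j,  0.28+0.00j]] + [[(0.29+0.03j), -0.35+0.27j, -0.21-0.07j], [0.44-0.24j, (-0.24+0.73j), -0.37+0.10j], [(-0.53-0.36j), 0.97-0.16j, 0.33+0.36j]] + [[(0.29-0.03j), -0.35-0.27j, (-0.21+0.07j)], [0.44+0.24j, -0.24-0.73j, (-0.37-0.1j)], [(-0.53+0.36j), 0.97+0.16j, 0.33-0.36j]]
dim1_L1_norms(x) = [2.64, 2.28, 2.63]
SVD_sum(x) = [[0.94, -1.17, -0.64], [0.73, -0.9, -0.49], [-0.90, 1.13, 0.62]] + [[0.58, 0.33, 0.26],  [0.29, 0.16, 0.13],  [0.84, 0.47, 0.37]] + [[-0.02, -0.14, 0.22], [0.03, 0.21, -0.33], [0.00, 0.02, -0.04]]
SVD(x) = [[-0.63, 0.55, -0.55], [-0.49, 0.28, 0.83], [0.61, 0.79, 0.09]] @ diag([2.5891779214200965, 1.3070147317244025, 0.4772527446606219]) @ [[-0.58, 0.72, 0.39],[0.81, 0.46, 0.36],[0.08, 0.53, -0.85]]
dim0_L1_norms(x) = [2.61, 3.13, 1.81]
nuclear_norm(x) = 4.37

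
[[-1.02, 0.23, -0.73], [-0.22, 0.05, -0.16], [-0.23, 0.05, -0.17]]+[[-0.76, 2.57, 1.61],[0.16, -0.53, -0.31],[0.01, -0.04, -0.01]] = [[-1.78, 2.80, 0.88], [-0.06, -0.48, -0.47], [-0.22, 0.01, -0.18]]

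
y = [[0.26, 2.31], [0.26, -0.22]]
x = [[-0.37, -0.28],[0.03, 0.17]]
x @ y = [[-0.17, -0.79], [0.05, 0.03]]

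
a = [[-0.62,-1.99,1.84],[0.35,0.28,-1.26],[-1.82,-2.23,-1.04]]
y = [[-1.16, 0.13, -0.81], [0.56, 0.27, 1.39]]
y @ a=[[2.24, 4.15, -1.46], [-2.78, -4.14, -0.76]]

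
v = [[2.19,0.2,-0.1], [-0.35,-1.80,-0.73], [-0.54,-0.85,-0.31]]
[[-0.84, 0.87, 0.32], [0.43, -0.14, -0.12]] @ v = [[-2.32, -2.01, -0.65], [1.06, 0.44, 0.1]]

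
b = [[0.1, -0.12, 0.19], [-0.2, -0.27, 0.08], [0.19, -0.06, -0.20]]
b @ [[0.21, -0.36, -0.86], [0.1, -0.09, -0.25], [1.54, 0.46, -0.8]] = [[0.3, 0.06, -0.21], [0.05, 0.13, 0.18], [-0.27, -0.16, 0.01]]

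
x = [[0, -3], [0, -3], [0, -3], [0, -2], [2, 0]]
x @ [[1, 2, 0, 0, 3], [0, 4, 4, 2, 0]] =[[0, -12, -12, -6, 0], [0, -12, -12, -6, 0], [0, -12, -12, -6, 0], [0, -8, -8, -4, 0], [2, 4, 0, 0, 6]]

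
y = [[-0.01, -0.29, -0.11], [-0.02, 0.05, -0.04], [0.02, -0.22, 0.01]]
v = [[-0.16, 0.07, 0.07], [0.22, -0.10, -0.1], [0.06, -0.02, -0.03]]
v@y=[[0.00, 0.03, 0.02], [-0.0, -0.05, -0.02], [-0.00, -0.01, -0.01]]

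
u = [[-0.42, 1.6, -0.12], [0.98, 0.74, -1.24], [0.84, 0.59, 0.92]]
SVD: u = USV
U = [[0.66, -0.51, -0.56],[0.73, 0.62, 0.29],[0.2, -0.60, 0.78]]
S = [1.98, 1.48, 1.26]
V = [[0.3,  0.86,  -0.40], [0.22,  -0.47,  -0.85], [0.93,  -0.17,  0.33]]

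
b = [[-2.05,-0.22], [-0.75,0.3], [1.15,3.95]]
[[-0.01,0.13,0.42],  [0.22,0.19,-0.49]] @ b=[[0.41, 1.70], [-1.16, -1.93]]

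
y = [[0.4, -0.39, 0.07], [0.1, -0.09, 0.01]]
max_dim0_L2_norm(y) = 0.41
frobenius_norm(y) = 0.58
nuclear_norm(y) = 0.59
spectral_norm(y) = 0.58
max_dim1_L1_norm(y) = 0.86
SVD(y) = [[-0.97, -0.23], [-0.23, 0.97]] @ diag([0.5789033614943708, 0.008420098011175521]) @ [[-0.71,0.69,-0.12], [0.50,0.38,-0.78]]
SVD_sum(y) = [[0.4, -0.39, 0.07], [0.10, -0.09, 0.02]] + [[-0.00, -0.0, 0.00],[0.00, 0.0, -0.01]]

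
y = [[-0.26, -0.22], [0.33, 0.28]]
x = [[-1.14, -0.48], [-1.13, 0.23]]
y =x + [[0.88, 0.26], [1.46, 0.05]]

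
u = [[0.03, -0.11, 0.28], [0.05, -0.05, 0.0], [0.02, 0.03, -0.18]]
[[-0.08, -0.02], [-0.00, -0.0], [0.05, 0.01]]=u @ [[-0.17, -0.03], [-0.11, 0.00], [-0.31, -0.07]]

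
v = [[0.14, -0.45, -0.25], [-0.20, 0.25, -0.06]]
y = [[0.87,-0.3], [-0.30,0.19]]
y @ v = [[0.18, -0.47, -0.2], [-0.08, 0.18, 0.06]]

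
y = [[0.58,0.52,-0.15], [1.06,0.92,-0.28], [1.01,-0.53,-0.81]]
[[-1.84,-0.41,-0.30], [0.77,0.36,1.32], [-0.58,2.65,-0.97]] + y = [[-1.26,0.11,-0.45], [1.83,1.28,1.04], [0.43,2.12,-1.78]]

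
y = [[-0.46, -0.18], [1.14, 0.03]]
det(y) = 0.19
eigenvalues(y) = [(-0.22+0.38j), (-0.22-0.38j)]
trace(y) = -0.43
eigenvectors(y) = [[(0.2-0.31j), 0.20+0.31j], [(-0.93+0j), (-0.93-0j)]]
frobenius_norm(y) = 1.24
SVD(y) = [[-0.38, 0.92], [0.92, 0.38]] @ diag([1.2330470926298625, 0.15522521495247923]) @ [[1.00, 0.08], [0.08, -1.00]]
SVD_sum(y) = [[-0.47, -0.04], [1.14, 0.09]] + [[0.01, -0.14], [0.00, -0.06]]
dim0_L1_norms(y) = [1.6, 0.21]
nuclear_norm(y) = 1.39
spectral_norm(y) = 1.23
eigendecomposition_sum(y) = [[-0.23+0.12j, (-0.09-0.05j)], [0.57+0.32j, 0.01+0.26j]] + [[-0.23-0.12j,-0.09+0.05j], [0.57-0.32j,0.01-0.26j]]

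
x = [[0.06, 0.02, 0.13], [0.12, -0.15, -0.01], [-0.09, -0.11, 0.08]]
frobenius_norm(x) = 0.29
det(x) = -0.00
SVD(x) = [[-0.2, -0.28, 0.94], [-0.9, 0.42, -0.06], [-0.38, -0.86, -0.34]] @ diag([0.19922577459651897, 0.15844835060236448, 0.14036812646682736]) @ [[-0.43, 0.87, -0.24], [0.70, 0.16, -0.69], [0.56, 0.46, 0.68]]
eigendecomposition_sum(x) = [[(0.04+0.06j), -0.01+0.03j, (0.06-0.04j)],  [0.03+0.01j, 0.01j, (0.01-0.03j)],  [(-0.06+0.05j), (-0.03-0.01j), (0.05+0.06j)]] + [[(0.04-0.06j), -0.01-0.03j, 0.06+0.04j], [0.03-0.01j, 0.00-0.01j, (0.01+0.03j)], [(-0.06-0.05j), -0.03+0.01j, 0.05-0.06j]] + [[(-0.02-0j), (0.04+0j), 0.01-0.00j], [(0.06+0j), -0.16-0.00j, (-0.04+0j)], [(0.02+0j), (-0.05-0j), -0.01+0.00j]]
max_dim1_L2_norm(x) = 0.19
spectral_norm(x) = 0.20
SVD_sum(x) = [[0.02, -0.03, 0.01], [0.08, -0.16, 0.04], [0.03, -0.07, 0.02]] + [[-0.03, -0.01, 0.03], [0.05, 0.01, -0.05], [-0.10, -0.02, 0.09]] + [[0.07,0.06,0.09], [-0.0,-0.0,-0.01], [-0.03,-0.02,-0.03]]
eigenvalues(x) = [(0.09+0.13j), (0.09-0.13j), (-0.18+0j)]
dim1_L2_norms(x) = [0.14, 0.19, 0.16]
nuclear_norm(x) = 0.50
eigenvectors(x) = [[(0.1-0.66j), (0.1+0.66j), -0.24+0.00j], [-0.12-0.27j, (-0.12+0.27j), (0.92+0j)], [0.69+0.00j, (0.69-0j), 0.30+0.00j]]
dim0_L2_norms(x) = [0.16, 0.19, 0.15]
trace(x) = -0.01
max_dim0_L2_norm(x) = 0.19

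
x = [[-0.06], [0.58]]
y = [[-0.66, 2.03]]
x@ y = [[0.04,-0.12], [-0.38,1.18]]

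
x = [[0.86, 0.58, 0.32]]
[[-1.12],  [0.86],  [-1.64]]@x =[[-0.96, -0.65, -0.36], [0.74, 0.50, 0.28], [-1.41, -0.95, -0.52]]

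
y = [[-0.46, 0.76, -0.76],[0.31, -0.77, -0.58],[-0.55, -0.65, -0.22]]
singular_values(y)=[1.28, 1.05, 0.64]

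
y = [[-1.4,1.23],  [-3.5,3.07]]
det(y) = 0.007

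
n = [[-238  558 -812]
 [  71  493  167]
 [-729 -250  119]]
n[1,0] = 71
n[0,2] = -812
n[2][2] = 119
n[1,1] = 493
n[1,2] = 167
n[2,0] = -729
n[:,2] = [-812, 167, 119]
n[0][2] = -812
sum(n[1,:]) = 731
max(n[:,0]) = 71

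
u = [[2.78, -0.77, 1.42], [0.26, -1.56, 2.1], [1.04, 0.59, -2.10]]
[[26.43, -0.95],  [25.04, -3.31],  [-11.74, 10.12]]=u @[[4.49, 1.1], [-7.70, -5.54], [5.65, -5.83]]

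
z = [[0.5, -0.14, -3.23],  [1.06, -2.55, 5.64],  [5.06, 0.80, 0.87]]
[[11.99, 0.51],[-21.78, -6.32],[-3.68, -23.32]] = z @ [[-0.12, -4.31],[0.22, -1.04],[-3.74, -0.78]]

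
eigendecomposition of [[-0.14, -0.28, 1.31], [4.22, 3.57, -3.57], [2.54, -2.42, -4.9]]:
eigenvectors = [[0.17, -0.72, 0.16], [-0.39, 0.47, -0.94], [-0.90, -0.51, 0.3]]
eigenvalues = [-6.44, 0.97, 4.0]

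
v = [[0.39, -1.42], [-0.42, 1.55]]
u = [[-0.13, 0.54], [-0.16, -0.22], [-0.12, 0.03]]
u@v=[[-0.28, 1.02],  [0.03, -0.11],  [-0.06, 0.22]]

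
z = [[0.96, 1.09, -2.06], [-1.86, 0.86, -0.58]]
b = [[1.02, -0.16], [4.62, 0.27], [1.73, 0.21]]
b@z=[[1.28, 0.97, -2.01], [3.93, 5.27, -9.67], [1.27, 2.07, -3.69]]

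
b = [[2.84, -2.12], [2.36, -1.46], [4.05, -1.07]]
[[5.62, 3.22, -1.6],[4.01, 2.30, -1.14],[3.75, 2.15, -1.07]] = b @ [[0.35, 0.2, -0.10], [-2.18, -1.25, 0.62]]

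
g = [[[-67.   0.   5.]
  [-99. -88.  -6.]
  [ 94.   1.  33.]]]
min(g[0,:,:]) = -99.0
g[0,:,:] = [[-67.0, 0.0, 5.0], [-99.0, -88.0, -6.0], [94.0, 1.0, 33.0]]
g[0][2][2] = 33.0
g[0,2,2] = 33.0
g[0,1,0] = -99.0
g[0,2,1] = 1.0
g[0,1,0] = -99.0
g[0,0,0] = -67.0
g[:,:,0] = [[-67.0, -99.0, 94.0]]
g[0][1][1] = -88.0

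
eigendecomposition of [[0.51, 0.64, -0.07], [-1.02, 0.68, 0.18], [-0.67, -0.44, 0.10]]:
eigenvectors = [[0.04-0.51j,(0.04+0.51j),0.16+0.00j], [(0.71+0j),0.71-0.00j,-0.02+0.00j], [0.11+0.47j,(0.11-0.47j),(0.99+0j)]]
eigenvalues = [(0.65+0.86j), (0.65-0.86j), (-0+0j)]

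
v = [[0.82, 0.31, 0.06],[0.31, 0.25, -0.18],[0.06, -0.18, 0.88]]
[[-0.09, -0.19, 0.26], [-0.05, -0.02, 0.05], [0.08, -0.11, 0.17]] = v @[[-0.15,-0.35,0.36], [0.07,0.33,-0.15], [0.11,-0.03,0.14]]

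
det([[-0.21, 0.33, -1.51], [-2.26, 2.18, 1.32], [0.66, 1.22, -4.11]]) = 5.778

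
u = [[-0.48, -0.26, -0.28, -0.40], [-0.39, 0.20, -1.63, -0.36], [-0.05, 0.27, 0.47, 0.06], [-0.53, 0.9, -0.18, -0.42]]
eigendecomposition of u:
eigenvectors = [[0.02-0.36j, 0.02+0.36j, 0.86+0.00j, (-0.68+0j)], [-0.65+0.00j, (-0.65-0j), 0.38+0.00j, (-0.2+0j)], [(0.12+0.25j), 0.12-0.25j, -0.07+0.00j, (-0.04+0j)], [-0.34+0.51j, -0.34-0.51j, (0.34+0j), 0.71+0.00j]]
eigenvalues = [(0.33+0.71j), (0.33-0.71j), (-0.73+0j), (-0.15+0j)]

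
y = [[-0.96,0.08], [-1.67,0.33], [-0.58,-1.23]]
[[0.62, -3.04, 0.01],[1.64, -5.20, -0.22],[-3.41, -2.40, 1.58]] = y@[[-0.40,3.2,-0.11], [2.96,0.44,-1.23]]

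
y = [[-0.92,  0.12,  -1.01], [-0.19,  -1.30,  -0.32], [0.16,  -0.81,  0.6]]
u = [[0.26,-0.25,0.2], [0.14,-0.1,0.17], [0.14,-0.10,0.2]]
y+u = [[-0.66, -0.13, -0.81], [-0.05, -1.4, -0.15], [0.3, -0.91, 0.80]]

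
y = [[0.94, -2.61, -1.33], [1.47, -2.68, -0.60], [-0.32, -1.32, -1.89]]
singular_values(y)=[4.66, 1.69, 0.0]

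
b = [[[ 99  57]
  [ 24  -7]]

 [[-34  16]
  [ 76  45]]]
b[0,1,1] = -7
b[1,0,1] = 16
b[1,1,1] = 45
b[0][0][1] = 57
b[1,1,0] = 76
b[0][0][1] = 57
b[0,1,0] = 24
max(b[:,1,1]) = 45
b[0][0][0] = 99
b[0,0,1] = 57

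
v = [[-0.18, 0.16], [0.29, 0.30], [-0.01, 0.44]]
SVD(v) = [[-0.19, 0.67], [-0.64, -0.64], [-0.74, 0.38]] @ diag([0.5685149488968417, 0.32029791270131847]) @ [[-0.25,-0.97], [-0.97,0.25]]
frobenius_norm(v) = 0.65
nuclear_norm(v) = 0.89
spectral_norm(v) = 0.57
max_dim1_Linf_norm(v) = 0.44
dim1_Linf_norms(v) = [0.18, 0.3, 0.44]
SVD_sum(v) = [[0.03, 0.11],[0.09, 0.35],[0.11, 0.41]] + [[-0.21, 0.05],[0.20, -0.05],[-0.12, 0.03]]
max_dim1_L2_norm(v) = 0.44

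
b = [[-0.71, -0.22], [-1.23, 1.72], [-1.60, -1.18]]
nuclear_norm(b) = 4.24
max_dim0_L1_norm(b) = 3.54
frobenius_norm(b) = 3.00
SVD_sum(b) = [[-0.56, 0.2], [-1.63, 0.57], [-1.05, 0.37]] + [[-0.15, -0.42], [0.4, 1.15], [-0.55, -1.55]]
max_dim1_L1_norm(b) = 2.95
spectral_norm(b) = 2.15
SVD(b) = [[-0.28, 0.21], [-0.81, -0.58], [-0.52, 0.79]] @ diag([2.14525585261616, 2.09142949362777]) @ [[0.94, -0.33], [-0.33, -0.94]]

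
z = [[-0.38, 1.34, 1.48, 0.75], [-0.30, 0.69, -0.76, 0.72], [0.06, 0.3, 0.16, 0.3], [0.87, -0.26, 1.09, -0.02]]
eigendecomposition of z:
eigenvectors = [[(-0.68+0j), (-0.37+0.4j), -0.37-0.40j, (0.39+0j)],[(-0.14+0j), (-0.49-0.16j), -0.49+0.16j, 0.65+0.00j],[-0.27+0.00j, -0.05-0.01j, (-0.05+0.01j), -0.17+0.00j],[(-0.67+0j), (0.66+0j), 0.66-0.00j, -0.64+0.00j]]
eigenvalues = [(1.23+0j), (-0.39+0.58j), (-0.39-0.58j), (-0+0j)]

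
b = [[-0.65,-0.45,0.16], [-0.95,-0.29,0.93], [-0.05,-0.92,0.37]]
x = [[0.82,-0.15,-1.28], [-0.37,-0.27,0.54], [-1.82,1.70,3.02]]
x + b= [[0.17, -0.60, -1.12], [-1.32, -0.56, 1.47], [-1.87, 0.78, 3.39]]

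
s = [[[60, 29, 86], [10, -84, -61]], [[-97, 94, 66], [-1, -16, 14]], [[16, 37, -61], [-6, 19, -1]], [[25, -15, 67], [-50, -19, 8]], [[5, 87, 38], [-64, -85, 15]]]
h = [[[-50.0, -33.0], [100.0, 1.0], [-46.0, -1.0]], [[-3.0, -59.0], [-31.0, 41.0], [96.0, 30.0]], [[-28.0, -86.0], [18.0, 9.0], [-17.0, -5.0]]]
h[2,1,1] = 9.0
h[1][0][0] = -3.0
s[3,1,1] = -19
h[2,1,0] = 18.0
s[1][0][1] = 94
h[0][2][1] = -1.0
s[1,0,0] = -97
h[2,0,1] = -86.0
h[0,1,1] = 1.0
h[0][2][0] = -46.0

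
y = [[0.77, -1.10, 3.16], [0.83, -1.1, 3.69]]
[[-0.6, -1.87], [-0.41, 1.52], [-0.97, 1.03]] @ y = [[-2.01, 2.72, -8.80], [0.95, -1.22, 4.31], [0.11, -0.07, 0.74]]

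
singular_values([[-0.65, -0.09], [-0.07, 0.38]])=[0.66, 0.39]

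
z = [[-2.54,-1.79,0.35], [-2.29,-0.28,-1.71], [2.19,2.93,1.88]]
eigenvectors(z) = [[(-0.81+0j), (-0.02+0.3j), -0.02-0.30j],[-0.31+0.00j, 0.16-0.62j, (0.16+0.62j)],[(0.5+0j), -0.71+0.00j, -0.71-0.00j]]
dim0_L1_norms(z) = [7.02, 5.0, 3.94]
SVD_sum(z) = [[-2.00, -1.62, -1.0],[-1.77, -1.43, -0.89],[2.89, 2.34, 1.45]] + [[-0.03,-0.64,1.10], [0.03,0.64,-1.1], [-0.0,-0.05,0.08]] + [[-0.51, 0.47, 0.26], [-0.56, 0.51, 0.28], [-0.69, 0.64, 0.35]]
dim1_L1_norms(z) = [4.68, 4.28, 7.0]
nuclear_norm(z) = 8.72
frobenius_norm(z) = 5.91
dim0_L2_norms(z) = [4.06, 3.44, 2.57]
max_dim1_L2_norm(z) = 4.11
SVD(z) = [[-0.51, -0.70, -0.5], [-0.45, 0.71, -0.54], [0.73, -0.05, -0.68]] @ diag([5.4303723371924155, 1.8024790024849406, 1.484023492083695]) @ [[0.72, 0.59, 0.36], [0.03, 0.50, -0.86], [0.69, -0.64, -0.35]]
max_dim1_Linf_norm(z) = 2.93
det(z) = -14.53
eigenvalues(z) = [(-3.45+0j), (1.25+1.62j), (1.25-1.62j)]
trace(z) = -0.94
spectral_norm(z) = 5.43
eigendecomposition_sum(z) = [[(-3.05+0j),(-1.47-0j),-0.27+0.00j],  [(-1.18+0j),-0.57-0.00j,(-0.1+0j)],  [1.90-0.00j,0.92+0.00j,(0.17-0j)]] + [[0.26-0.05j, (-0.16-0.43j), (0.31-0.34j)], [(-0.56-0.01j), (0.14+0.97j), -0.80+0.58j], [(0.14+0.6j), (1.01-0.43j), 0.86+0.70j]] + [[0.26+0.05j, -0.16+0.43j, 0.31+0.34j], [-0.56+0.01j, 0.14-0.97j, (-0.8-0.58j)], [0.14-0.60j, (1.01+0.43j), 0.86-0.70j]]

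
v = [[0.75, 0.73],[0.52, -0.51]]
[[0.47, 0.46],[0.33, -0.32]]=v@[[0.63, -0.00],[-0.0, 0.63]]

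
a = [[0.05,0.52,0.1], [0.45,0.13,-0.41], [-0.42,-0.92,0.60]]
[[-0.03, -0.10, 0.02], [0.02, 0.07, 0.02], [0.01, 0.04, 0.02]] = a @ [[0.0, 0.08, 0.2], [-0.04, -0.17, -0.01], [-0.05, -0.13, 0.16]]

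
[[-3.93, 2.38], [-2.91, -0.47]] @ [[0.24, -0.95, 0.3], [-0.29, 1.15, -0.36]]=[[-1.63, 6.47, -2.04], [-0.56, 2.22, -0.70]]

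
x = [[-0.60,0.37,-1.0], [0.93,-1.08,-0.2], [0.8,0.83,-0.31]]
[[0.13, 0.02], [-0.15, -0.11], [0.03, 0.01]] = x @ [[-0.07, -0.04], [0.09, 0.06], [-0.05, 0.03]]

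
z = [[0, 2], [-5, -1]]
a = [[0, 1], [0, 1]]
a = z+[[0, -1], [5, 2]]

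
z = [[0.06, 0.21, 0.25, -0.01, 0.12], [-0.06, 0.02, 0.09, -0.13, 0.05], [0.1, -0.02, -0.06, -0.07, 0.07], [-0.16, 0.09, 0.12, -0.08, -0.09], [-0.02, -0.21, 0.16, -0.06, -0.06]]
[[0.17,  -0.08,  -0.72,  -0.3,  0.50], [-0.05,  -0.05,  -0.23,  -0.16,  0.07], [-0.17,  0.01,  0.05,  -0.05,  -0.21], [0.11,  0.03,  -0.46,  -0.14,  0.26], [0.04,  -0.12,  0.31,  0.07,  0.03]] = z @ [[-0.31, 0.27, -0.26, -0.06, -0.44], [0.23, 0.46, -2.64, -0.75, 0.80], [0.77, -0.45, -0.89, -0.37, 1.47], [0.97, -0.24, 1.13, 0.77, 0.8], [-0.32, -0.69, 0.69, -0.32, -0.03]]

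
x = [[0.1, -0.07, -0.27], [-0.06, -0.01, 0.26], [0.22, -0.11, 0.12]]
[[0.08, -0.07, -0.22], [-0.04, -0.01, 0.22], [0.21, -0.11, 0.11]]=x @ [[0.94, 0.0, 0.05], [0.00, 0.97, -0.0], [0.05, -0.0, 0.85]]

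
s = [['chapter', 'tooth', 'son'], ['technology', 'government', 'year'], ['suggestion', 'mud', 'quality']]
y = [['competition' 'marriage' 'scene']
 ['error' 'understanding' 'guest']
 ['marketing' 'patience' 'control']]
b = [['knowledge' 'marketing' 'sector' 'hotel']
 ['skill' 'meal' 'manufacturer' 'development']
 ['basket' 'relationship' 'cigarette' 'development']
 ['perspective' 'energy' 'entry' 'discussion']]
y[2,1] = 'patience'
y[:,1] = ['marriage', 'understanding', 'patience']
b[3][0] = 'perspective'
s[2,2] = 'quality'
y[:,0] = ['competition', 'error', 'marketing']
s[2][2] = 'quality'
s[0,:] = ['chapter', 'tooth', 'son']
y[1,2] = 'guest'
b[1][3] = 'development'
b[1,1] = 'meal'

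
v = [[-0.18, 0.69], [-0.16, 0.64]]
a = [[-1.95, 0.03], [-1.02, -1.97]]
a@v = [[0.35,-1.33], [0.50,-1.96]]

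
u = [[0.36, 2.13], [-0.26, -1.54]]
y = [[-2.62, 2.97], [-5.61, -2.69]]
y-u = [[-2.98,0.84], [-5.35,-1.15]]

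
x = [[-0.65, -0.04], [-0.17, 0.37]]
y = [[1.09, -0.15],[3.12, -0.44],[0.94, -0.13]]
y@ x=[[-0.68, -0.10], [-1.95, -0.29], [-0.59, -0.09]]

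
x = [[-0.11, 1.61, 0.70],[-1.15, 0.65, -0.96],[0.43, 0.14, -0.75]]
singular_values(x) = [1.85, 1.57, 0.8]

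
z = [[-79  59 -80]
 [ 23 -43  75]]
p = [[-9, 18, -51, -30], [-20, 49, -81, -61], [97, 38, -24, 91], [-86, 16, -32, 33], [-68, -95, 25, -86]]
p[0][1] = 18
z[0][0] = -79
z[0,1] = 59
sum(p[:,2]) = -163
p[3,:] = [-86, 16, -32, 33]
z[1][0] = 23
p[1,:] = [-20, 49, -81, -61]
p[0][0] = -9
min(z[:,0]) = -79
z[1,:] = [23, -43, 75]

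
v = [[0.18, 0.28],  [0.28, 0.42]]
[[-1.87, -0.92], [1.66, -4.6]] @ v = [[-0.59, -0.91], [-0.99, -1.47]]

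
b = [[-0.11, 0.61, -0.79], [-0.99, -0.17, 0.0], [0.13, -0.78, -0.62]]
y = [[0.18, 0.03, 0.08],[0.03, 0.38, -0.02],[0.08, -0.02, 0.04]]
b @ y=[[-0.06,0.24,-0.05], [-0.18,-0.09,-0.08], [-0.05,-0.28,0.0]]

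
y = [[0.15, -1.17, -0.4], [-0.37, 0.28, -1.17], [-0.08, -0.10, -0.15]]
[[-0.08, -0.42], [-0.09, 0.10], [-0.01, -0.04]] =y @ [[-0.17, 0.11], [-0.00, 0.38], [0.13, -0.03]]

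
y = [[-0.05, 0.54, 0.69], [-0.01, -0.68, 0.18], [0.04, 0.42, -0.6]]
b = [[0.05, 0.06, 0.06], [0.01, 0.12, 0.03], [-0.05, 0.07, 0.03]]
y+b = [[0.0, 0.6, 0.75], [0.00, -0.56, 0.21], [-0.01, 0.49, -0.57]]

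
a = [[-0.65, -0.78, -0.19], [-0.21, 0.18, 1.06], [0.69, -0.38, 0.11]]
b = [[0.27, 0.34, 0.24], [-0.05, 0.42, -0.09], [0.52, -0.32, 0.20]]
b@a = [[-0.08, -0.24, 0.34],[-0.12, 0.15, 0.44],[-0.13, -0.54, -0.42]]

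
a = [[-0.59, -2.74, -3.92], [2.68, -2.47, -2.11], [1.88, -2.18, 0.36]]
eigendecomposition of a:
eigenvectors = [[(-0.76+0j), -0.76-0.00j, -0.40+0.00j], [(-0.26+0.5j), -0.26-0.50j, (-0.64+0j)], [(-0.1+0.32j), -0.10-0.32j, 0.65+0.00j]]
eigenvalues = [(-2.02+3.44j), (-2.02-3.44j), (1.35+0j)]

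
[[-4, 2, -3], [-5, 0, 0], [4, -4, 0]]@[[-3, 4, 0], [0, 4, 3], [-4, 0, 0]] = [[24, -8, 6], [15, -20, 0], [-12, 0, -12]]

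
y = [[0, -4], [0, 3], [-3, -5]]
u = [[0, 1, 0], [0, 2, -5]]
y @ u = [[0, -8, 20], [0, 6, -15], [0, -13, 25]]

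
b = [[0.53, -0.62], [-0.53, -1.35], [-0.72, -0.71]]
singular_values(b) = [1.76, 0.83]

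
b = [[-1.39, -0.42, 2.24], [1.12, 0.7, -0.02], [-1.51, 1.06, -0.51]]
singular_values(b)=[2.81, 1.93, 0.97]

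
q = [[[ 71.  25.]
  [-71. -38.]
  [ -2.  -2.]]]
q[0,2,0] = -2.0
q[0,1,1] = -38.0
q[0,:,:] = [[71.0, 25.0], [-71.0, -38.0], [-2.0, -2.0]]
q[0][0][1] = 25.0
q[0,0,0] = 71.0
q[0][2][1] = -2.0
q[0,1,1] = -38.0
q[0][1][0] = -71.0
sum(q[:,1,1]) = -38.0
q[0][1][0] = -71.0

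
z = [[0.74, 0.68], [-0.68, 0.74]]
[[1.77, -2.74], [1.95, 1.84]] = z@[[-0.02, -3.25], [2.62, -0.5]]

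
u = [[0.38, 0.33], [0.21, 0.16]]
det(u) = -0.01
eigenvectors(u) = [[0.88, -0.64], [0.47, 0.77]]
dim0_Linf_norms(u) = [0.38, 0.33]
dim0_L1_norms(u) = [0.59, 0.49]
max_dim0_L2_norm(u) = 0.43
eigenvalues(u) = [0.56, -0.02]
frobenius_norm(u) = 0.57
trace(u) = 0.54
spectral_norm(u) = 0.57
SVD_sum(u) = [[0.38, 0.32], [0.2, 0.17]] + [[-0.00, 0.01], [0.01, -0.01]]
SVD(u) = [[-0.89, -0.46], [-0.46, 0.89]] @ diag([0.5681339284610516, 0.014961261023478426]) @ [[-0.76, -0.65], [0.65, -0.76]]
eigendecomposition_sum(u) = [[0.38, 0.32], [0.2, 0.17]] + [[-0.0, 0.01],[0.01, -0.01]]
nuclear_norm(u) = 0.58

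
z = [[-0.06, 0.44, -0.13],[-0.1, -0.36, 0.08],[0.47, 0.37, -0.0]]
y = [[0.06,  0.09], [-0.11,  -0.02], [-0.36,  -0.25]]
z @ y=[[-0.01, 0.02], [0.00, -0.02], [-0.01, 0.03]]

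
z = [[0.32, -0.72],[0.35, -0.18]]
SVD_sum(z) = [[0.40, -0.67], [0.17, -0.29]] + [[-0.08,-0.05], [0.18,0.11]]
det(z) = 0.19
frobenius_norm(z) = 0.88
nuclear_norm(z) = 1.08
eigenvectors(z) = [[0.82+0.00j, 0.82-0.00j], [0.28-0.50j, (0.28+0.5j)]]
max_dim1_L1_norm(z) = 1.04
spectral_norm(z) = 0.85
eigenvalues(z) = [(0.07+0.44j), (0.07-0.44j)]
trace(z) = 0.14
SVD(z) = [[-0.92, -0.39], [-0.39, 0.92]] @ diag([0.8505664367324379, 0.22855357512907862]) @ [[-0.51, 0.86],  [0.86, 0.51]]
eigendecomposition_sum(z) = [[0.16+0.20j, -0.36+0.06j],  [0.18-0.03j, (-0.09+0.24j)]] + [[0.16-0.20j, -0.36-0.06j],[0.18+0.03j, (-0.09-0.24j)]]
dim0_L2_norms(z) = [0.47, 0.74]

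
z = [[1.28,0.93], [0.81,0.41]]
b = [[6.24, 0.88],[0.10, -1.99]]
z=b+[[-4.96, 0.05], [0.71, 2.4]]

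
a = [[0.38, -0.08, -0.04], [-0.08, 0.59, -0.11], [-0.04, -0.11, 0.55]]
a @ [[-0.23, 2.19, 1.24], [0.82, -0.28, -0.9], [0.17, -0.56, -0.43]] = [[-0.16,0.88,0.56], [0.48,-0.28,-0.58], [0.01,-0.36,-0.19]]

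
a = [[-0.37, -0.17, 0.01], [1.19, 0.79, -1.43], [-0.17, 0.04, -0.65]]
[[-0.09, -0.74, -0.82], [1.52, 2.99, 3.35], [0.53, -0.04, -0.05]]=a @ [[0.69, 1.58, 1.77],  [-1.03, 0.88, 0.98],  [-1.06, -0.29, -0.33]]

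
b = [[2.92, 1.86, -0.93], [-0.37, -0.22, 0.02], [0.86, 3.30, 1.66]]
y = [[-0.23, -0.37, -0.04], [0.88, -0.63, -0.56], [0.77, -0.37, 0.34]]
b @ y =[[0.25, -1.91, -1.47], [-0.09, 0.27, 0.14], [3.98, -3.01, -1.32]]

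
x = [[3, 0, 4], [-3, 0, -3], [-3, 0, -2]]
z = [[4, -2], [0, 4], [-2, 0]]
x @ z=[[4, -6], [-6, 6], [-8, 6]]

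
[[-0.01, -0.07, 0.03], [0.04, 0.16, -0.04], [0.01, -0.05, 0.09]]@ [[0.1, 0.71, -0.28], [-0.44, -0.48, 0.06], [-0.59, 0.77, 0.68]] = [[0.01, 0.05, 0.02], [-0.04, -0.08, -0.03], [-0.03, 0.1, 0.06]]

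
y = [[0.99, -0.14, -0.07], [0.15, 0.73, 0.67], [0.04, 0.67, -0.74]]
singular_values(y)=[1.0, 1.0, 1.0]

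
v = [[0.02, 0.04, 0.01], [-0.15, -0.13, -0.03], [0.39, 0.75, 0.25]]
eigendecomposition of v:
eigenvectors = [[-0.10-0.08j, (-0.1+0.08j), 0.03+0.00j], [0.38+0.00j, (0.38-0j), (-0.11+0j)], [(-0.92+0j), -0.92-0.00j, (0.99+0j)]]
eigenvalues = [(-0.02+0.03j), (-0.02-0.03j), (0.18+0j)]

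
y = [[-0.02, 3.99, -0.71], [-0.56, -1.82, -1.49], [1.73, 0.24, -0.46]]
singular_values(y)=[4.41, 1.79, 1.71]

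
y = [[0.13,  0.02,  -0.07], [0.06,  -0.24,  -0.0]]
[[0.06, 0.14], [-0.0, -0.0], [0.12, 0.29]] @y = [[0.02,-0.03,-0.00],[0.0,0.0,0.0],[0.03,-0.07,-0.01]]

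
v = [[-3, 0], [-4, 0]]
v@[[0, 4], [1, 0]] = [[0, -12], [0, -16]]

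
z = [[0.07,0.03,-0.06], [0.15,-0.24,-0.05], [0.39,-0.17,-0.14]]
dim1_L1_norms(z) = [0.16, 0.44, 0.7]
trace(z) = -0.31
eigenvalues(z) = [(-0.28+0j), (-0.02+0.09j), (-0.02-0.09j)]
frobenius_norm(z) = 0.54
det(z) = -0.00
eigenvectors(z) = [[(-0.06+0j), (-0.31-0.27j), -0.31+0.27j], [-0.71+0.00j, -0.07-0.15j, -0.07+0.15j], [(-0.7+0j), (-0.89+0j), (-0.89-0j)]]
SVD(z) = [[-0.11,0.46,-0.88], [-0.5,-0.79,-0.35], [-0.86,0.4,0.32]] @ diag([0.5163141816765172, 0.15888516293782198, 0.02784188926653579]) @ [[-0.81, 0.51, 0.29], [0.44, 0.86, -0.28], [0.39, 0.10, 0.91]]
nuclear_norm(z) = 0.70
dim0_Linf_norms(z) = [0.39, 0.24, 0.14]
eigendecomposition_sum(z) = [[0.01-0.00j, -0.02+0.00j, -0.00-0.00j], [(0.15-0j), -0.26+0.00j, -0.03-0.00j], [0.15-0.00j, -0.26+0.00j, -0.03-0.00j]] + [[0.03+0.05j, 0.03+0.00j, (-0.03-0.01j)], [0.02j, (0.01+0j), (-0.01-0.01j)], [(0.12+0.05j), (0.04-0.03j), -0.05+0.03j]] + [[0.03-0.05j, (0.03-0j), (-0.03+0.01j)], [-0.02j, (0.01-0j), -0.01+0.01j], [(0.12-0.05j), 0.04+0.03j, -0.05-0.03j]]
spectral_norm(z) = 0.52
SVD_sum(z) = [[0.05, -0.03, -0.02], [0.21, -0.13, -0.08], [0.36, -0.23, -0.13]] + [[0.03, 0.06, -0.02], [-0.06, -0.11, 0.03], [0.03, 0.05, -0.02]] + [[-0.01, -0.00, -0.02],  [-0.0, -0.0, -0.01],  [0.00, 0.0, 0.01]]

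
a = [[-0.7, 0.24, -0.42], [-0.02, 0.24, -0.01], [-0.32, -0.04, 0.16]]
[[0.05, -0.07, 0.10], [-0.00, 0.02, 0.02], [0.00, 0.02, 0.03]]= a@[[-0.04,0.02,-0.1], [-0.01,0.08,0.07], [-0.06,0.17,-0.02]]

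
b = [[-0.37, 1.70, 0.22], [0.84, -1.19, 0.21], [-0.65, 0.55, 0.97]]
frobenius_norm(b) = 2.63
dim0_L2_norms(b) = [1.12, 2.15, 1.02]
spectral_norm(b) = 2.38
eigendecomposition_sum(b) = [[(-0.67-0j), 1.32-0.00j, (-0.04+0j)], [(0.7+0j), (-1.38+0j), (0.04-0j)], [-0.27-0.00j, 0.53-0.00j, (-0.02+0j)]] + [[(0.15+0.44j), 0.19+0.22j, 0.13-0.51j], [(0.07+0.24j), 0.10+0.12j, (0.08-0.27j)], [-0.19+0.51j, (0.01+0.34j), 0.49-0.37j]] + [[0.15-0.44j,(0.19-0.22j),0.13+0.51j], [0.07-0.24j,0.10-0.12j,0.08+0.27j], [-0.19-0.51j,(0.01-0.34j),0.49+0.37j]]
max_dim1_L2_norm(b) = 1.75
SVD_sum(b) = [[-0.72, 1.52, 0.30],[0.58, -1.22, -0.24],[-0.39, 0.83, 0.16]] + [[0.04, 0.06, -0.19], [-0.08, -0.10, 0.33], [-0.19, -0.25, 0.83]] + [[0.31, 0.12, 0.11], [0.34, 0.14, 0.12], [-0.07, -0.03, -0.02]]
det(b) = -1.22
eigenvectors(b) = [[(0.66+0j), (-0.48+0.39j), -0.48-0.39j], [-0.70+0.00j, (-0.27+0.2j), (-0.27-0.2j)], [0.27+0.00j, -0.72+0.00j, (-0.72-0j)]]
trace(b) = -0.59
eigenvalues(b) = [(-2.07+0j), (0.74+0.2j), (0.74-0.2j)]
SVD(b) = [[-0.72, 0.2, -0.67], [0.58, -0.36, -0.73], [-0.39, -0.91, 0.14]] @ diag([2.38298507485449, 0.9777854556042552, 0.5218407188304877]) @ [[0.42, -0.89, -0.17], [0.22, 0.29, -0.93], [-0.88, -0.36, -0.31]]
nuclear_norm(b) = 3.88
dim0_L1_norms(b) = [1.86, 3.44, 1.4]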